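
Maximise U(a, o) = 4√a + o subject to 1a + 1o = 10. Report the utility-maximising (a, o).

a* = 4, o* = 6

MU_a = 4/(2√a), MU_o = 1.
MRS = 4/(2√a) ÷ 1.
Tangency: set MRS = p_a/p_o = 1/1 = 1.
MRS depends only on a: 2/√a = 1 ⇒ √a = 2/1 = 2 ⇒ a* = 4.
From the budget, 1·o = 10 − 1·4 = 6, so o* = 6.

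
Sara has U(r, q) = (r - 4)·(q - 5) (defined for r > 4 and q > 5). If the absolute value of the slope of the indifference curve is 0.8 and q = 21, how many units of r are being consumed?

r = 24

MU_r = (q−5), MU_q = (r−4).
MRS = (q−5)/(r−4).
Substitute q = 21: MRS = 16/(r − 4). Setting this equal to 0.8 gives r − 4 = 16/0.8 = 20, so r = 24.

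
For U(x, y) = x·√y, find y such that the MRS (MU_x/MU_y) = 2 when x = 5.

y = 5

MU_x = √y and MU_y = 0.5·x·y^(-0.5).
MRS = MU_x/MU_y = (2)·y/x.
Substitute x = 5: MRS = y/2.5. Setting y/2.5 = 2 gives y = 2·2.5 = 5.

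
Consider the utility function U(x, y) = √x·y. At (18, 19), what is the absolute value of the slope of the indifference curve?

MU_x = 0.5·x^(-0.5)·y and MU_y = √x.
MRS = MU_x/MU_y = (0.5)·y/x.
At (18, 19): MRS = 19/36.
So at (18, 19) the consumer would give up 19/36 units of y for one more unit of x.

MRS = 19/36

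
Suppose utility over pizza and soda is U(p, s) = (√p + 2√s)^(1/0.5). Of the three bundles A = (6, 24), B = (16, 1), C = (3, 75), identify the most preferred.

Bundle C

Evaluate utility at each bundle:
U(A) = 150.000.
U(B) = 36.000.
U(C) = 363.000.
Highest utility is C, so C ≻ A ≻ B.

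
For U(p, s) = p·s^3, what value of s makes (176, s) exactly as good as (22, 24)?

U(22, 24) = 304128.
Set U(176, s) = 304128 and solve.
With p = 176: s^3 = 304128/176 = 1728; taking the cube root, s = 12.
Check: U(176, 12) = 304128.

s = 12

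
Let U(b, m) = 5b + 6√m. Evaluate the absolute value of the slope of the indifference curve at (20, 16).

MRS = 20/3

MU_b = 5, MU_m = 6/(2√m).
MRS = 5 ÷ (6/(2√m)).
At (20, 16): MRS = 20/3.
That is, one extra unit of b is worth 20/3 units of m at the margin.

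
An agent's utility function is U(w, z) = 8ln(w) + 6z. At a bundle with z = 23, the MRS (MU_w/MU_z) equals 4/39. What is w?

w = 13

MU_w = 8/w, MU_z = 6.
MRS = 8/w ÷ 6.
MRS depends only on w: (4/3)/w = 4/39 ⇒ w = (4/3)/(4/39) = 13.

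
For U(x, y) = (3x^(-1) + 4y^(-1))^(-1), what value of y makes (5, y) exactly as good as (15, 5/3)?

y = 2

U depends on (x, y) only through S = 3x^(-1) + 4y^(-1), so equal utility means equal S. At (15, 5/3): S = 2.6.
With x = 5: 3·5^(-1) = 0.6, so 4y^(-1) = 2.6 − 0.6 = 2, i.e. y^(-1) = 0.5.
Hence y = 1/0.5 = 2.
Check: U(5, 2) = 0.3846.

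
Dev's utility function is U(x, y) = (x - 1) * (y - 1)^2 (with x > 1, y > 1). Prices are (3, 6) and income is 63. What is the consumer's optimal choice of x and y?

MU_x = (y−1)^2, MU_y = 2·(x−1)·(y−1).
MRS = (1/2)·(y−1)/(x−1).
Tangency: set MRS = p_x/p_y = 3/6 = 0.5.
So (1/2)·(y − 1)/(x − 1) = 0.5, i.e. (y − 1) = (x − 1).
Rewrite the budget in excess-of-subsistence terms: 3·(x − 1) + 6·(y − 1) = 63 − 3·1 − 6·1 = 54.
Substituting, 9·(x − 1) = 54, so x − 1 = 6 and x* = 7.
Then y − 1 = 6, so y* = 7.

x* = 7, y* = 7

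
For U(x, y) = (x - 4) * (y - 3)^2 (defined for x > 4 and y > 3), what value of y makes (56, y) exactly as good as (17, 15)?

U(17, 15) = 1872.
Set U(56, y) = 1872 and solve.
With x = 56: (56 − 4) = 52, so (y − 3)^2 = 1872/52 = 36.
Taking the square root (with y > 3): y − 3 = 6, so y = 9.
Check: U(56, 9) = 1872.

y = 9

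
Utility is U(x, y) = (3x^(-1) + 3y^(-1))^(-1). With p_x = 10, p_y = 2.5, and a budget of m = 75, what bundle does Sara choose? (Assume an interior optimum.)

For CES with ρ = -1, MRS = (y/x)^2.
Tangency: set MRS = p_x/p_y = 10/2.5 = 4.
So (y/x)^2 = 4; taking the square root, y/x = 2, i.e. y = 2·x.
Substitute into the budget 10·x + 2.5·y = 75: 15·x = 75, so x* = 5 and y* = 2·5 = 10.

x* = 5, y* = 10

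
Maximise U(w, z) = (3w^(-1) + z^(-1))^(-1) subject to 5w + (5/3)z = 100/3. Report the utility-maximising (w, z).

For CES with ρ = -1, MRS = (3/1)·(z/w)^2.
Tangency: set MRS = p_w/p_z = 5/(5/3) = 3.
So (z/w)^2 = 1; taking the square root, z/w = 1, i.e. z = w.
Substitute into the budget 5·w + (5/3)·z = 100/3: (20/3)·w = 100/3, so w* = 5 and z* = 5.

w* = 5, z* = 5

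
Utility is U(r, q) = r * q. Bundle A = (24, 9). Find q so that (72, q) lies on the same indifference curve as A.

U(24, 9) = 216.
Set U(72, q) = 216 and solve.
With r = 72: q = 216/72 = 3.
Check: U(72, 3) = 216.

q = 3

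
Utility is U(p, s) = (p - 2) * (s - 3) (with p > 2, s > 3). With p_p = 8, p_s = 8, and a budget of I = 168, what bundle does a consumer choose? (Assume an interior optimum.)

p* = 10, s* = 11

MU_p = (s−3), MU_s = (p−2).
MRS = (s−3)/(p−2).
Tangency: set MRS = p_p/p_s = 8/8 = 1.
So (s − 3)/(p − 2) = 1, i.e. (s − 3) = (p − 2).
Rewrite the budget in excess-of-subsistence terms: 8·(p − 2) + 8·(s − 3) = 168 − 8·2 − 8·3 = 128.
Substituting, 16·(p − 2) = 128, so p − 2 = 8 and p* = 10.
Then s − 3 = 8, so s* = 11.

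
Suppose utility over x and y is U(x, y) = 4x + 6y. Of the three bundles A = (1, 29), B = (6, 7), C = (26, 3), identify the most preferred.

Evaluate utility at each bundle:
U(A) = 178.
U(B) = 66.
U(C) = 122.
Highest utility is A, so A ≻ C ≻ B.

Bundle A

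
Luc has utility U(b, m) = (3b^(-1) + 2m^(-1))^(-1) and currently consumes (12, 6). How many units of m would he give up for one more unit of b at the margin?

MRS = 0.375

For CES with ρ = -1, MRS = (3/2)·(m/b)^2.
At (12, 6): MRS = 0.375.
So at (12, 6) the consumer would give up 0.375 units of m for one more unit of b.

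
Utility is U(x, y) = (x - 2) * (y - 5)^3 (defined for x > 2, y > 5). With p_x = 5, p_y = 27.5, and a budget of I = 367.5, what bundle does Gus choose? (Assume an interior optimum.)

MU_x = (y−5)^3, MU_y = 3·(x−2)·(y−5)^2.
MRS = (1/3)·(y−5)/(x−2).
Tangency: set MRS = p_x/p_y = 5/27.5 = 2/11.
So (1/3)·(y − 5)/(x − 2) = 2/11, i.e. (y − 5) = (6/11)·(x − 2).
Rewrite the budget in excess-of-subsistence terms: 5·(x − 2) + 27.5·(y − 5) = 367.5 − 5·2 − 27.5·5 = 220.
Substituting, 20·(x − 2) = 220, so x − 2 = 11 and x* = 13.
Then y − 5 = (6/11)·11 = 6, so y* = 11.

x* = 13, y* = 11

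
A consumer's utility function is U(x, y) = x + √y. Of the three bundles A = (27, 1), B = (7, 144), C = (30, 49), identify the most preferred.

Bundle C

Evaluate utility at each bundle:
U(A) = 28.000.
U(B) = 19.000.
U(C) = 37.000.
Highest utility is C, so C ≻ A ≻ B.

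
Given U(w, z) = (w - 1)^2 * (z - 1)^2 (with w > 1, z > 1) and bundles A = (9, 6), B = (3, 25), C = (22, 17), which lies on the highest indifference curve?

Bundle C

Evaluate utility at each bundle:
U(A) = 1600.
U(B) = 2304.
U(C) = 112896.
Highest utility is C, so C ≻ B ≻ A.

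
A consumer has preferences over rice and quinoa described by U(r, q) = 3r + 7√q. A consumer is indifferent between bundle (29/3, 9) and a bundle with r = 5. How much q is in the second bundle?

q = 25

U(29/3, 9) = 50.
Set U(5, q) = 50 and solve.
With r = 5: 7√q = 50 − 3·5 = 35, so √q = 5 and q = 25.
Check: U(5, 25) = 50.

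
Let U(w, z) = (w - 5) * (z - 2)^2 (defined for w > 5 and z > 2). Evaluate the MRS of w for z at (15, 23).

MU_w = (z−2)^2, MU_z = 2·(w−5)·(z−2).
MRS = (1/2)·(z−2)/(w−5).
At (15, 23): MRS = 1.05.
The indifference curve has slope −1.05 at this bundle.

MRS = 1.05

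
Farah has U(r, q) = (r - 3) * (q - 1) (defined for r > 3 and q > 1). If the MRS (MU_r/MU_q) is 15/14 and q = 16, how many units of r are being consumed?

MU_r = (q−1), MU_q = (r−3).
MRS = (q−1)/(r−3).
Substitute q = 16: MRS = 15/(r − 3). Setting this equal to 15/14 gives r − 3 = 15/(15/14) = 14, so r = 17.

r = 17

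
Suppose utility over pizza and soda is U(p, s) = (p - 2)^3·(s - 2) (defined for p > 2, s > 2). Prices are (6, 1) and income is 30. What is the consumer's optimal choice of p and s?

MU_p = 3·(p−2)^2·(s−2), MU_s = (p−2)^3.
MRS = (3/1)·(s−2)/(p−2).
Tangency: set MRS = p_p/p_s = 6/1 = 6.
So (3/1)·(s − 2)/(p − 2) = 6, i.e. (s − 2) = 2·(p − 2).
Rewrite the budget in excess-of-subsistence terms: 6·(p − 2) + 1·(s − 2) = 30 − 6·2 − 1·2 = 16.
Substituting, 8·(p − 2) = 16, so p − 2 = 2 and p* = 4.
Then s − 2 = 2·2 = 4, so s* = 6.

p* = 4, s* = 6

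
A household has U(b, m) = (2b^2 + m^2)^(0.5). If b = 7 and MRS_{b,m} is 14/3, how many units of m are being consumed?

For CES with ρ = 2, MRS = (2/1)·(m/b)^(-1).
Setting (2/1)·(m/7)^(-1) = 14/3 gives (m/7)^(-1) = 7/3, so m/7 = 3/7 and m = 3.

m = 3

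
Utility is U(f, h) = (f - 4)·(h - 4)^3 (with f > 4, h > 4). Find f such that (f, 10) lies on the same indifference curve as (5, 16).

U(5, 16) = 1728.
Set U(f, 10) = 1728 and solve.
With h = 10: (10 − 4)^3 = 216, so (f − 4) = 1728/216 = 8.
So f = 4 + 8 = 12.
Check: U(12, 10) = 1728.

f = 12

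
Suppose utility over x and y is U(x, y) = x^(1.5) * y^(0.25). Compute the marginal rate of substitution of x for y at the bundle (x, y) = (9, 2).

MRS = 4/3

MU_x = 1.5·√x·y^(0.25) and MU_y = 0.25·x^(1.5)·y^(-0.75).
MRS = MU_x/MU_y = (6)·y/x.
At (9, 2): MRS = 4/3.
So at (9, 2) the consumer would give up 4/3 units of y for one more unit of x.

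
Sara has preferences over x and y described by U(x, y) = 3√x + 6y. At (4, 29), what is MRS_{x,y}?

MU_x = 3/(2√x), MU_y = 6.
MRS = 3/(2√x) ÷ 6.
At (4, 29): MRS = 0.125.
The indifference curve has slope −0.125 at this bundle.

MRS = 0.125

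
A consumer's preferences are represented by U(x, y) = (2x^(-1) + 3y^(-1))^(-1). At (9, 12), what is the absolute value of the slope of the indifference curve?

For CES with ρ = -1, MRS = (2/3)·(y/x)^2.
At (9, 12): MRS = 32/27.
That is, one extra unit of x is worth 32/27 units of y at the margin.

MRS = 32/27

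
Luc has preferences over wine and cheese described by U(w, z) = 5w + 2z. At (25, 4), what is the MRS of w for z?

MRS = 2.5

MU_w = 5, MU_z = 2, so MRS = 5/2 = 2.5 at every bundle.
At (25, 4): MRS = 2.5.
That is, one extra unit of w is worth 2.5 units of z at the margin.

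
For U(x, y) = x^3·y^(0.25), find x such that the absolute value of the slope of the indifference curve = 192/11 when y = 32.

MU_x = 3·x^2·y^(0.25) and MU_y = 0.25·x^3·y^(-0.75).
MRS = MU_x/MU_y = (12)·y/x.
Substitute y = 32: MRS = 384/x. Setting 384/x = 192/11 gives x = 384/(192/11) = 22.

x = 22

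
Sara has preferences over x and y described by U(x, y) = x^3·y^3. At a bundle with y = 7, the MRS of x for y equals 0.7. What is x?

x = 10

MU_x = 3·x^2·y^3 and MU_y = 3·x^3·y^2.
MRS = MU_x/MU_y = y/x.
Substitute y = 7: MRS = 7/x. Setting 7/x = 0.7 gives x = 7/0.7 = 10.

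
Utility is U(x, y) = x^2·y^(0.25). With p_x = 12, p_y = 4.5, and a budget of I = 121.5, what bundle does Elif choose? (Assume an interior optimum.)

MU_x = 2·x·y^(0.25) and MU_y = 0.25·x^2·y^(-0.75).
MRS = MU_x/MU_y = (8)·y/x.
Tangency: set MRS = p_x/p_y = 12/4.5 = 8/3.
So (8)·y/x = 8/3, i.e. y = (1/3)·x.
Substitute into the budget 12·x + 4.5·y = 121.5: 13.5·x = 121.5, so x* = 9.
Then y* = (1/3)·9 = 3.

x* = 9, y* = 3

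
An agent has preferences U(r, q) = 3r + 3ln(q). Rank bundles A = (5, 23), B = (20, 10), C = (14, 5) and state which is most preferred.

Bundle B

Evaluate utility at each bundle:
U(A) = 24.406.
U(B) = 66.908.
U(C) = 46.828.
Highest utility is B, so B ≻ C ≻ A.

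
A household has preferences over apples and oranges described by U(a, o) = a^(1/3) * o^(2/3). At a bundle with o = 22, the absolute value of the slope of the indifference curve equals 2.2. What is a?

a = 5

MU_a = 1/3·a^(-2/3)·o^(2/3) and MU_o = 2/3·a^(1/3)·o^(-1/3).
MRS = MU_a/MU_o = (0.5)·o/a.
Substitute o = 22: MRS = 11/a. Setting 11/a = 2.2 gives a = 11/2.2 = 5.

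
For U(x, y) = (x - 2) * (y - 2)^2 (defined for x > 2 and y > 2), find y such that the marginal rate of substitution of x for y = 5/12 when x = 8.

y = 7

MU_x = (y−2)^2, MU_y = 2·(x−2)·(y−2).
MRS = (1/2)·(y−2)/(x−2).
Substitute x = 8: MRS = (y − 2)/12. Setting this equal to 5/12 gives y − 2 = (5/12)·12 = 5, so y = 7.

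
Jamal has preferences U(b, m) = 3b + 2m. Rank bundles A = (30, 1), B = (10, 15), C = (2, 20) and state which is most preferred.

Evaluate utility at each bundle:
U(A) = 92.
U(B) = 60.
U(C) = 46.
Highest utility is A, so A ≻ B ≻ C.

Bundle A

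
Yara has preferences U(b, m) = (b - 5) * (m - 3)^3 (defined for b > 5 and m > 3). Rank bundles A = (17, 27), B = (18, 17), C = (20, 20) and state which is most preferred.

Bundle A

Evaluate utility at each bundle:
U(A) = 165888.
U(B) = 35672.
U(C) = 73695.
Highest utility is A, so A ≻ C ≻ B.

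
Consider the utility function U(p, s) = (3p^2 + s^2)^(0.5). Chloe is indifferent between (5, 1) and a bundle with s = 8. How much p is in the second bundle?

p = 2

U depends on (p, s) only through S = 3p^2 + s^2, so equal utility means equal S. At (5, 1): S = 76.
With s = 8: 8^2 = 64, so 3p^2 = 76 − 64 = 12, i.e. p^2 = 4.
Hence p = √4 = 2.
Check: U(2, 8) = 8.7178.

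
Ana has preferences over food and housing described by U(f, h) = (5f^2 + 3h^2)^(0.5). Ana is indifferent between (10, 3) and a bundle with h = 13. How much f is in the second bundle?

U depends on (f, h) only through S = 5f^2 + 3h^2, so equal utility means equal S. At (10, 3): S = 527.
With h = 13: 3·13^2 = 507, so 5f^2 = 527 − 507 = 20, i.e. f^2 = 4.
Hence f = √4 = 2.
Check: U(2, 13) = 22.9565.

f = 2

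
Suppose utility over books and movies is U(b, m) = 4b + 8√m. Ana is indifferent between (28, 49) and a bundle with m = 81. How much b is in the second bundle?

U(28, 49) = 168.
Set U(b, 81) = 168 and solve.
With m = 81: √81 = 9, so 4b = 168 − 8·9 = 96 and b = 24.
Check: U(24, 81) = 168.

b = 24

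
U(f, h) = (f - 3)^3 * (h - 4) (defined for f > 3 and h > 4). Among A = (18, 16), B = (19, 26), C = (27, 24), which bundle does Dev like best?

Bundle C

Evaluate utility at each bundle:
U(A) = 40500.
U(B) = 90112.
U(C) = 276480.
Highest utility is C, so C ≻ B ≻ A.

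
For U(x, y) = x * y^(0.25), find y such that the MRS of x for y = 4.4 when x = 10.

y = 11

MU_x = y^(0.25) and MU_y = 0.25·x·y^(-0.75).
MRS = MU_x/MU_y = (4)·y/x.
Substitute x = 10: MRS = y/2.5. Setting y/2.5 = 4.4 gives y = 4.4·2.5 = 11.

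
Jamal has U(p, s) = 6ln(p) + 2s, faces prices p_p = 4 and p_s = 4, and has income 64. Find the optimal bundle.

p* = 3, s* = 13

MU_p = 6/p, MU_s = 2.
MRS = 6/p ÷ 2.
Tangency: set MRS = p_p/p_s = 4/4 = 1.
MRS depends only on p: 3/p = 1 ⇒ p* = 3/1 = 3.
From the budget, 4·s = 64 − 4·3 = 52, so s* = 13.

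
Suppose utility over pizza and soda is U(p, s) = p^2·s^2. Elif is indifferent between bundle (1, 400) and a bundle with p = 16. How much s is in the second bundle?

U(1, 400) = 160000.
Set U(16, s) = 160000 and solve.
With p = 16: 16^2 = 256, so s^2 = 160000/256 = 625; taking the square root, s = 25.
Check: U(16, 25) = 160000.

s = 25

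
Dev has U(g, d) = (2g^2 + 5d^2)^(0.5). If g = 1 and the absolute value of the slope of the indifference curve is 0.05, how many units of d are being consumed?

d = 8

For CES with ρ = 2, MRS = (2/5)·(d/g)^(-1).
Setting (2/5)·(d/1)^(-1) = 0.05 gives (d/1)^(-1) = 0.125, so d/1 = 8 and d = 8.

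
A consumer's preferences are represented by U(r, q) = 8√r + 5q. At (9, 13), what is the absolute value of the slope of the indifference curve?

MRS = 4/15

MU_r = 8/(2√r), MU_q = 5.
MRS = 8/(2√r) ÷ 5.
At (9, 13): MRS = 4/15.
That is, one extra unit of r is worth 4/15 units of q at the margin.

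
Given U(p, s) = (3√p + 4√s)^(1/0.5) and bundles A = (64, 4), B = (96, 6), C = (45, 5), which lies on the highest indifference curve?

Evaluate utility at each bundle:
U(A) = 1024.000.
U(B) = 1536.000.
U(C) = 845.000.
Highest utility is B, so B ≻ A ≻ C.

Bundle B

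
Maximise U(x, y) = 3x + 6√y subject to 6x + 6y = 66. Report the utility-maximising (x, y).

MU_x = 3, MU_y = 6/(2√y).
MRS = 3 ÷ (6/(2√y)).
Tangency: set MRS = p_x/p_y = 6/6 = 1.
MRS depends only on y: √y = 1 ⇒ √y = 1 ⇒ y* = 1.
From the budget, 6·x = 66 − 6·1 = 60, so x* = 10.

x* = 10, y* = 1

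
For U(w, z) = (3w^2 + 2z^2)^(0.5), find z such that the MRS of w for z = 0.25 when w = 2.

For CES with ρ = 2, MRS = (3/2)·(z/w)^(-1).
Setting (3/2)·(z/2)^(-1) = 0.25 gives (z/2)^(-1) = 1/6, so z/2 = 6 and z = 12.

z = 12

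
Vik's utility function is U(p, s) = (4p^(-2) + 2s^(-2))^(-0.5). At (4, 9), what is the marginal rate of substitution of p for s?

MRS = 729/32

For CES with ρ = -2, MRS = (4/2)·(s/p)^3.
At (4, 9): MRS = 729/32.
The indifference curve has slope −729/32 at this bundle.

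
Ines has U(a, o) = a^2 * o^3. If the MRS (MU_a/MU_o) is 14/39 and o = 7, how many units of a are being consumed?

a = 13

MU_a = 2·a·o^3 and MU_o = 3·a^2·o^2.
MRS = MU_a/MU_o = (2/3)·o/a.
Substitute o = 7: MRS = (14/3)/a. Setting (14/3)/a = 14/39 gives a = (14/3)/(14/39) = 13.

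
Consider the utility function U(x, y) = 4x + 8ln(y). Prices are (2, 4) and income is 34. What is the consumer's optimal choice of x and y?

x* = 15, y* = 1

MU_x = 4, MU_y = 8/y.
MRS = 4 ÷ (8/y).
Tangency: set MRS = p_x/p_y = 2/4 = 0.5.
MRS depends only on y: 0.5·y = 0.5 ⇒ y* = 0.5/0.5 = 1.
From the budget, 2·x = 34 − 4·1 = 30, so x* = 15.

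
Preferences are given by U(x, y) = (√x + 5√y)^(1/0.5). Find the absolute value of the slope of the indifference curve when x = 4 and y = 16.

MRS = 0.4

For CES with ρ = 0.5, MRS = (1/5)·√(y/x).
At (4, 16): MRS = 0.4.
That is, one extra unit of x is worth 0.4 units of y at the margin.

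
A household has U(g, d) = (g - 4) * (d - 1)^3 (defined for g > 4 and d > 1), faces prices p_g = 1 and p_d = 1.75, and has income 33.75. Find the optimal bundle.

MU_g = (d−1)^3, MU_d = 3·(g−4)·(d−1)^2.
MRS = (1/3)·(d−1)/(g−4).
Tangency: set MRS = p_g/p_d = 1/1.75 = 4/7.
So (1/3)·(d − 1)/(g − 4) = 4/7, i.e. (d − 1) = (12/7)·(g − 4).
Rewrite the budget in excess-of-subsistence terms: 1·(g − 4) + 1.75·(d − 1) = 33.75 − 1·4 − 1.75·1 = 28.
Substituting, 4·(g − 4) = 28, so g − 4 = 7 and g* = 11.
Then d − 1 = (12/7)·7 = 12, so d* = 13.

g* = 11, d* = 13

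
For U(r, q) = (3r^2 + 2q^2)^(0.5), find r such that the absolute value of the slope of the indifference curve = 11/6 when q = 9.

r = 11

For CES with ρ = 2, MRS = (3/2)·(q/r)^(-1).
Setting (3/2)·(9/r)^(-1) = 11/6 gives (9/r)^(-1) = 11/9, so 9/r = 9/11 and r = 11.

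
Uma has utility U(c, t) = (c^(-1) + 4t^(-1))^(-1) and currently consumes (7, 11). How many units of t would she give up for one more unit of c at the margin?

For CES with ρ = -1, MRS = (1/4)·(t/c)^2.
At (7, 11): MRS = 121/196.
The indifference curve has slope −121/196 at this bundle.

MRS = 121/196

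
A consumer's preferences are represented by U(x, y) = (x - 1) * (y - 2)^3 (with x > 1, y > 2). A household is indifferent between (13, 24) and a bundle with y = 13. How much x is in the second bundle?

U(13, 24) = 127776.
Set U(x, 13) = 127776 and solve.
With y = 13: (13 − 2)^3 = 1331, so (x − 1) = 127776/1331 = 96.
So x = 1 + 96 = 97.
Check: U(97, 13) = 127776.

x = 97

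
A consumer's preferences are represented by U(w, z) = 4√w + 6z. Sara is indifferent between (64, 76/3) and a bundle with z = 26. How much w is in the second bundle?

w = 49

U(64, 76/3) = 184.
Set U(w, 26) = 184 and solve.
With z = 26: 4√w = 184 − 6·26 = 28, so √w = 7 and w = 49.
Check: U(49, 26) = 184.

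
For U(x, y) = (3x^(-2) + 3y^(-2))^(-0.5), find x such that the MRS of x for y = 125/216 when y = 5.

x = 6

For CES with ρ = -2, MRS = (y/x)^3.
Setting (5/x)^3 = 125/216 gives 5/x = 5/6 and x = 6.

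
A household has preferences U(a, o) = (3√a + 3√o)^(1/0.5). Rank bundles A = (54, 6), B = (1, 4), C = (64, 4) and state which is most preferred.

Bundle C

Evaluate utility at each bundle:
U(A) = 864.000.
U(B) = 81.000.
U(C) = 900.000.
Highest utility is C, so C ≻ A ≻ B.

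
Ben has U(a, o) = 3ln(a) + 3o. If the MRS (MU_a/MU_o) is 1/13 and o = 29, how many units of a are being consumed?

a = 13

MU_a = 3/a, MU_o = 3.
MRS = 3/a ÷ 3.
MRS depends only on a: 1/a = 1/13 ⇒ a = 1/(1/13) = 13.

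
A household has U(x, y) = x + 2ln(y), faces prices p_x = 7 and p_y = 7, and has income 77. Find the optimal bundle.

MU_x = 1, MU_y = 2/y.
MRS = 1 ÷ (2/y).
Tangency: set MRS = p_x/p_y = 7/7 = 1.
MRS depends only on y: 0.5·y = 1 ⇒ y* = 1/0.5 = 2.
From the budget, 7·x = 77 − 7·2 = 63, so x* = 9.

x* = 9, y* = 2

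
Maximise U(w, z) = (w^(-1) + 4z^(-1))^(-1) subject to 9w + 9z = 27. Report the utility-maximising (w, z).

w* = 1, z* = 2

For CES with ρ = -1, MRS = (1/4)·(z/w)^2.
Tangency: set MRS = p_w/p_z = 9/9 = 1.
So (z/w)^2 = 4; taking the square root, z/w = 2, i.e. z = 2·w.
Substitute into the budget 9·w + 9·z = 27: 27·w = 27, so w* = 1 and z* = 2·1 = 2.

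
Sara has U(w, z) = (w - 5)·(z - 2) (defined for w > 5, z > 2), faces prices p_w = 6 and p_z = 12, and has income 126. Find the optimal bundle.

MU_w = (z−2), MU_z = (w−5).
MRS = (z−2)/(w−5).
Tangency: set MRS = p_w/p_z = 6/12 = 0.5.
So (z − 2)/(w − 5) = 0.5, i.e. (z − 2) = 0.5·(w − 5).
Rewrite the budget in excess-of-subsistence terms: 6·(w − 5) + 12·(z − 2) = 126 − 6·5 − 12·2 = 72.
Substituting, 12·(w − 5) = 72, so w − 5 = 6 and w* = 11.
Then z − 2 = 0.5·6 = 3, so z* = 5.

w* = 11, z* = 5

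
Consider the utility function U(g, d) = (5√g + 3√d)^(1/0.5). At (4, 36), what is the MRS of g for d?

MRS = 5

For CES with ρ = 0.5, MRS = (5/3)·√(d/g).
At (4, 36): MRS = 5.
The indifference curve has slope −5 at this bundle.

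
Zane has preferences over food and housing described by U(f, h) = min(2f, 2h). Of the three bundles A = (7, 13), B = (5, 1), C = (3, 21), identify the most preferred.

Bundle A

Evaluate utility at each bundle:
U(A) = 14.
U(B) = 2.
U(C) = 6.
Highest utility is A, so A ≻ C ≻ B.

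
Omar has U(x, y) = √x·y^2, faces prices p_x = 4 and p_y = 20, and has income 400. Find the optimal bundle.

x* = 20, y* = 16

MU_x = 0.5·x^(-0.5)·y^2 and MU_y = 2·√x·y.
MRS = MU_x/MU_y = (0.25)·y/x.
Tangency: set MRS = p_x/p_y = 4/20 = 0.2.
So (0.25)·y/x = 0.2, i.e. y = 0.8·x.
Substitute into the budget 4·x + 20·y = 400: 20·x = 400, so x* = 20.
Then y* = 0.8·20 = 16.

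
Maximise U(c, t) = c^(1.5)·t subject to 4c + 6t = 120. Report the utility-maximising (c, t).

MU_c = 1.5·√c·t and MU_t = c^(1.5).
MRS = MU_c/MU_t = (1.5)·t/c.
Tangency: set MRS = p_c/p_t = 4/6 = 2/3.
So (1.5)·t/c = 2/3, i.e. t = (4/9)·c.
Substitute into the budget 4·c + 6·t = 120: (20/3)·c = 120, so c* = 18.
Then t* = (4/9)·18 = 8.

c* = 18, t* = 8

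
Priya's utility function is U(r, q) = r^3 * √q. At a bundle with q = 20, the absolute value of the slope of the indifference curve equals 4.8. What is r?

MU_r = 3·r^2·√q and MU_q = 0.5·r^3·q^(-0.5).
MRS = MU_r/MU_q = (6)·q/r.
Substitute q = 20: MRS = 120/r. Setting 120/r = 4.8 gives r = 120/4.8 = 25.

r = 25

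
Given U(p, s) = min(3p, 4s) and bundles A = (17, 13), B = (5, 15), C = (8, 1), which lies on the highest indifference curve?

Evaluate utility at each bundle:
U(A) = 51.
U(B) = 15.
U(C) = 4.
Highest utility is A, so A ≻ B ≻ C.

Bundle A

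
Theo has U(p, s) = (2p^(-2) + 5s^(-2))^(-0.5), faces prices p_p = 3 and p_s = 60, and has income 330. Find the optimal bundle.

For CES with ρ = -2, MRS = (2/5)·(s/p)^3.
Tangency: set MRS = p_p/p_s = 3/60 = 0.05.
So (s/p)^3 = 0.125; taking the cube root, s/p = 0.5, i.e. s = 0.5·p.
Substitute into the budget 3·p + 60·s = 330: 33·p = 330, so p* = 10 and s* = 0.5·10 = 5.

p* = 10, s* = 5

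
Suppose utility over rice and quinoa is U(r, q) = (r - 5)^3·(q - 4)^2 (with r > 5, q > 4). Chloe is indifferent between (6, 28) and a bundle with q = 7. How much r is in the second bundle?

U(6, 28) = 576.
Set U(r, 7) = 576 and solve.
With q = 7: (7 − 4)^2 = 9, so (r − 5)^3 = 576/9 = 64.
Taking the cube root (with r > 5): r − 5 = 4, so r = 9.
Check: U(9, 7) = 576.

r = 9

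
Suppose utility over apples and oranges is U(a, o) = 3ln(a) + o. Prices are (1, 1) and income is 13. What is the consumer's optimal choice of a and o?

MU_a = 3/a, MU_o = 1.
MRS = 3/a ÷ 1.
Tangency: set MRS = p_a/p_o = 1/1 = 1.
MRS depends only on a: 3/a = 1 ⇒ a* = 3/1 = 3.
From the budget, 1·o = 13 − 1·3 = 10, so o* = 10.

a* = 3, o* = 10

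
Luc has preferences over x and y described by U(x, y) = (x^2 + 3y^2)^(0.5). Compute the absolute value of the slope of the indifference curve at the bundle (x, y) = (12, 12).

MRS = 1/3

For CES with ρ = 2, MRS = (1/3)·(y/x)^(-1).
At (12, 12): MRS = 1/3.
That is, one extra unit of x is worth 1/3 units of y at the margin.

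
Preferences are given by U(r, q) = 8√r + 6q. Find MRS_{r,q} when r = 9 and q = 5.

MU_r = 8/(2√r), MU_q = 6.
MRS = 8/(2√r) ÷ 6.
At (9, 5): MRS = 2/9.
That is, one extra unit of r is worth 2/9 units of q at the margin.

MRS = 2/9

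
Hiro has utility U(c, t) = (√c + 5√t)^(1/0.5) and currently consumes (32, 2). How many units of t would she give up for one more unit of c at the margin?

For CES with ρ = 0.5, MRS = (1/5)·√(t/c).
At (32, 2): MRS = 0.05.
That is, one extra unit of c is worth 0.05 units of t at the margin.

MRS = 0.05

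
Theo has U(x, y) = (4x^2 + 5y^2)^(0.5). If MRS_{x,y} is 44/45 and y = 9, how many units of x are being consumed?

For CES with ρ = 2, MRS = (4/5)·(y/x)^(-1).
Setting (4/5)·(9/x)^(-1) = 44/45 gives (9/x)^(-1) = 11/9, so 9/x = 9/11 and x = 11.

x = 11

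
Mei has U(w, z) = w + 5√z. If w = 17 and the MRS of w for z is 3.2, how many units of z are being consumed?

z = 64

MU_w = 1, MU_z = 5/(2√z).
MRS = 1 ÷ (5/(2√z)).
MRS depends only on z: 0.4·√z = 3.2 ⇒ √z = 3.2/0.4 = 8 ⇒ z = 64.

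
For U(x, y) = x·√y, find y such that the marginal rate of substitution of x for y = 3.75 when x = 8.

y = 15

MU_x = √y and MU_y = 0.5·x·y^(-0.5).
MRS = MU_x/MU_y = (2)·y/x.
Substitute x = 8: MRS = y/4. Setting y/4 = 3.75 gives y = 3.75·4 = 15.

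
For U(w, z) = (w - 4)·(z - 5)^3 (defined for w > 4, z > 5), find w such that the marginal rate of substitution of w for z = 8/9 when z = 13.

MU_w = (z−5)^3, MU_z = 3·(w−4)·(z−5)^2.
MRS = (1/3)·(z−5)/(w−4).
Substitute z = 13: MRS = (8/3)/(w − 4). Setting this equal to 8/9 gives w − 4 = (8/3)/(8/9) = 3, so w = 7.

w = 7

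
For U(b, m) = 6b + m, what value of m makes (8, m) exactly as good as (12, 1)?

m = 25

U(12, 1) = 73.
Set U(8, m) = 73 and solve.
6·8 + m = 73 ⇒ m = 25 ⇒ m = 25.
Check: U(8, 25) = 73.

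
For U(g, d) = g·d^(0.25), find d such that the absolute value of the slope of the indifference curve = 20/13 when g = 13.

MU_g = d^(0.25) and MU_d = 0.25·g·d^(-0.75).
MRS = MU_g/MU_d = (4)·d/g.
Substitute g = 13: MRS = d/3.25. Setting d/3.25 = 20/13 gives d = (20/13)·3.25 = 5.

d = 5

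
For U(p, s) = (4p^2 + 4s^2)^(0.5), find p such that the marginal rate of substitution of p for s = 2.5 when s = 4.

p = 10

For CES with ρ = 2, MRS = (s/p)^(-1).
Setting (4/p)^(-1) = 2.5 gives 4/p = 0.4 and p = 10.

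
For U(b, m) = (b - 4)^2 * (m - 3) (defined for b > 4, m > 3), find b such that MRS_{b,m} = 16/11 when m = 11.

b = 15

MU_b = 2·(b−4)·(m−3), MU_m = (b−4)^2.
MRS = (2/1)·(m−3)/(b−4).
Substitute m = 11: MRS = 16/(b − 4). Setting this equal to 16/11 gives b − 4 = 16/(16/11) = 11, so b = 15.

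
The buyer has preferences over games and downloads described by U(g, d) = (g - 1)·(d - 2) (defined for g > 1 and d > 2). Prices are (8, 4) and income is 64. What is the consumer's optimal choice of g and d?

g* = 4, d* = 8

MU_g = (d−2), MU_d = (g−1).
MRS = (d−2)/(g−1).
Tangency: set MRS = p_g/p_d = 8/4 = 2.
So (d − 2)/(g − 1) = 2, i.e. (d − 2) = 2·(g − 1).
Rewrite the budget in excess-of-subsistence terms: 8·(g − 1) + 4·(d − 2) = 64 − 8·1 − 4·2 = 48.
Substituting, 16·(g − 1) = 48, so g − 1 = 3 and g* = 4.
Then d − 2 = 2·3 = 6, so d* = 8.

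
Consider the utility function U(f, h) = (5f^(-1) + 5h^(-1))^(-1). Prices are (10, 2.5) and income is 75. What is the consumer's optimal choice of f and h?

For CES with ρ = -1, MRS = (h/f)^2.
Tangency: set MRS = p_f/p_h = 10/2.5 = 4.
So (h/f)^2 = 4; taking the square root, h/f = 2, i.e. h = 2·f.
Substitute into the budget 10·f + 2.5·h = 75: 15·f = 75, so f* = 5 and h* = 2·5 = 10.

f* = 5, h* = 10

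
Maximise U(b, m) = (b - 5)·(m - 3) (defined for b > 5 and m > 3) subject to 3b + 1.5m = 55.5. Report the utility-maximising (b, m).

b* = 11, m* = 15

MU_b = (m−3), MU_m = (b−5).
MRS = (m−3)/(b−5).
Tangency: set MRS = p_b/p_m = 3/1.5 = 2.
So (m − 3)/(b − 5) = 2, i.e. (m − 3) = 2·(b − 5).
Rewrite the budget in excess-of-subsistence terms: 3·(b − 5) + 1.5·(m − 3) = 55.5 − 3·5 − 1.5·3 = 36.
Substituting, 6·(b − 5) = 36, so b − 5 = 6 and b* = 11.
Then m − 3 = 2·6 = 12, so m* = 15.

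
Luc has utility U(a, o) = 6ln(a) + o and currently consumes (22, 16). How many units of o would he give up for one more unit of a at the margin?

MU_a = 6/a, MU_o = 1.
MRS = 6/a ÷ 1.
At (22, 16): MRS = 3/11.
So at (22, 16) the consumer would give up 3/11 units of o for one more unit of a.

MRS = 3/11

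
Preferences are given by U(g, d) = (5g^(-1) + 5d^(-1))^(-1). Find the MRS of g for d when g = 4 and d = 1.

MRS = 1/16

For CES with ρ = -1, MRS = (d/g)^2.
At (4, 1): MRS = 1/16.
The indifference curve has slope −1/16 at this bundle.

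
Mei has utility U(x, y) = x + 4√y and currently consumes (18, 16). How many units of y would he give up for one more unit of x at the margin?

MU_x = 1, MU_y = 4/(2√y).
MRS = 1 ÷ (4/(2√y)).
At (18, 16): MRS = 2.
The indifference curve has slope −2 at this bundle.

MRS = 2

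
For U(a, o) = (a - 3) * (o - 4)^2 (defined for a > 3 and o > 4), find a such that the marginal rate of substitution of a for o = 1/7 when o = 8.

a = 17

MU_a = (o−4)^2, MU_o = 2·(a−3)·(o−4).
MRS = (1/2)·(o−4)/(a−3).
Substitute o = 8: MRS = 2/(a − 3). Setting this equal to 1/7 gives a − 3 = 2/(1/7) = 14, so a = 17.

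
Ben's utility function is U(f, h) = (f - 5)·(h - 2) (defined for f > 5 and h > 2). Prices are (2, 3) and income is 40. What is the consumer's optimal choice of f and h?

MU_f = (h−2), MU_h = (f−5).
MRS = (h−2)/(f−5).
Tangency: set MRS = p_f/p_h = 2/3.
So (h − 2)/(f − 5) = 2/3, i.e. (h − 2) = (2/3)·(f − 5).
Rewrite the budget in excess-of-subsistence terms: 2·(f − 5) + 3·(h − 2) = 40 − 2·5 − 3·2 = 24.
Substituting, 4·(f − 5) = 24, so f − 5 = 6 and f* = 11.
Then h − 2 = (2/3)·6 = 4, so h* = 6.

f* = 11, h* = 6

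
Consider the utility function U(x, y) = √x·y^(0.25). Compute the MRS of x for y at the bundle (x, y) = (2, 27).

MU_x = 0.5·x^(-0.5)·y^(0.25) and MU_y = 0.25·√x·y^(-0.75).
MRS = MU_x/MU_y = (2)·y/x.
At (2, 27): MRS = 27.
That is, one extra unit of x is worth 27 units of y at the margin.

MRS = 27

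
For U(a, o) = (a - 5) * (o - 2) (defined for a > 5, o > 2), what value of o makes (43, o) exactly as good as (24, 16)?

U(24, 16) = 266.
Set U(43, o) = 266 and solve.
With a = 43: (43 − 5) = 38, so (o − 2) = 266/38 = 7.
So o = 2 + 7 = 9.
Check: U(43, 9) = 266.

o = 9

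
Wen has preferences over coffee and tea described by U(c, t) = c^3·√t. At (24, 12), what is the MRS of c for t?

MU_c = 3·c^2·√t and MU_t = 0.5·c^3·t^(-0.5).
MRS = MU_c/MU_t = (6)·t/c.
At (24, 12): MRS = 3.
So at (24, 12) the consumer would give up 3 units of t for one more unit of c.

MRS = 3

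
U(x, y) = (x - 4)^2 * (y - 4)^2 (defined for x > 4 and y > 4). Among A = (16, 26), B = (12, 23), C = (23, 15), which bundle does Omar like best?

Bundle A

Evaluate utility at each bundle:
U(A) = 69696.
U(B) = 23104.
U(C) = 43681.
Highest utility is A, so A ≻ C ≻ B.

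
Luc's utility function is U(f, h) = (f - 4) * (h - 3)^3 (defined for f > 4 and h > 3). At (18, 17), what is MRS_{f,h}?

MRS = 1/3

MU_f = (h−3)^3, MU_h = 3·(f−4)·(h−3)^2.
MRS = (1/3)·(h−3)/(f−4).
At (18, 17): MRS = 1/3.
So at (18, 17) the consumer would give up 1/3 units of h for one more unit of f.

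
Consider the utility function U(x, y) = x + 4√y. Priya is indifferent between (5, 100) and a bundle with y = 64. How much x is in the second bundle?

x = 13

U(5, 100) = 45.
Set U(x, 64) = 45 and solve.
With y = 64: √64 = 8, so x = 45 − 4·8 = 13.
Check: U(13, 64) = 45.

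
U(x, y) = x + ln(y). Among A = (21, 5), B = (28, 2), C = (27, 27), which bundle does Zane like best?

Bundle C

Evaluate utility at each bundle:
U(A) = 22.609.
U(B) = 28.693.
U(C) = 30.296.
Highest utility is C, so C ≻ B ≻ A.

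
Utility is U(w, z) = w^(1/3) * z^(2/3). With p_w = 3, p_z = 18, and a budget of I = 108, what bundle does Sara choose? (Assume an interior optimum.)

MU_w = 1/3·w^(-2/3)·z^(2/3) and MU_z = 2/3·w^(1/3)·z^(-1/3).
MRS = MU_w/MU_z = (0.5)·z/w.
Tangency: set MRS = p_w/p_z = 3/18 = 1/6.
So (0.5)·z/w = 1/6, i.e. z = (1/3)·w.
Substitute into the budget 3·w + 18·z = 108: 9·w = 108, so w* = 12.
Then z* = (1/3)·12 = 4.

w* = 12, z* = 4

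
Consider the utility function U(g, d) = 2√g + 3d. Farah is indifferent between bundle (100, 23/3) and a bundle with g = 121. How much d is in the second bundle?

d = 7

U(100, 23/3) = 43.
Set U(121, d) = 43 and solve.
With g = 121: √121 = 11, so 3d = 43 − 2·11 = 21 and d = 7.
Check: U(121, 7) = 43.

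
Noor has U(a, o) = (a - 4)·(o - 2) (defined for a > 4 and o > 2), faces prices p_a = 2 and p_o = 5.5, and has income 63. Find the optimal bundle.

a* = 15, o* = 6

MU_a = (o−2), MU_o = (a−4).
MRS = (o−2)/(a−4).
Tangency: set MRS = p_a/p_o = 2/5.5 = 4/11.
So (o − 2)/(a − 4) = 4/11, i.e. (o − 2) = (4/11)·(a − 4).
Rewrite the budget in excess-of-subsistence terms: 2·(a − 4) + 5.5·(o − 2) = 63 − 2·4 − 5.5·2 = 44.
Substituting, 4·(a − 4) = 44, so a − 4 = 11 and a* = 15.
Then o − 2 = (4/11)·11 = 4, so o* = 6.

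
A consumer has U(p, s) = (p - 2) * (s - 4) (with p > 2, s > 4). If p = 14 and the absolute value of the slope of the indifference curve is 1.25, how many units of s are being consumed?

MU_p = (s−4), MU_s = (p−2).
MRS = (s−4)/(p−2).
Substitute p = 14: MRS = (s − 4)/12. Setting this equal to 1.25 gives s − 4 = 1.25·12 = 15, so s = 19.

s = 19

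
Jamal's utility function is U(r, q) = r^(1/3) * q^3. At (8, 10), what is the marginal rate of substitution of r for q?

MRS = 5/36

MU_r = 1/3·r^(-2/3)·q^3 and MU_q = 3·r^(1/3)·q^2.
MRS = MU_r/MU_q = (1/9)·q/r.
At (8, 10): MRS = 5/36.
That is, one extra unit of r is worth 5/36 units of q at the margin.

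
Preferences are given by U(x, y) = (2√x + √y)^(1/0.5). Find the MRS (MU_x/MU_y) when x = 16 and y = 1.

For CES with ρ = 0.5, MRS = (2/1)·√(y/x).
At (16, 1): MRS = 0.5.
That is, one extra unit of x is worth 0.5 units of y at the margin.

MRS = 0.5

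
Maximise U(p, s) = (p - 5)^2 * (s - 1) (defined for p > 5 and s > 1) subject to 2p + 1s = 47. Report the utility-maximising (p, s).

p* = 17, s* = 13

MU_p = 2·(p−5)·(s−1), MU_s = (p−5)^2.
MRS = (2/1)·(s−1)/(p−5).
Tangency: set MRS = p_p/p_s = 2/1 = 2.
So (2/1)·(s − 1)/(p − 5) = 2, i.e. (s − 1) = (p − 5).
Rewrite the budget in excess-of-subsistence terms: 2·(p − 5) + 1·(s − 1) = 47 − 2·5 − 1·1 = 36.
Substituting, 3·(p − 5) = 36, so p − 5 = 12 and p* = 17.
Then s − 1 = 12, so s* = 13.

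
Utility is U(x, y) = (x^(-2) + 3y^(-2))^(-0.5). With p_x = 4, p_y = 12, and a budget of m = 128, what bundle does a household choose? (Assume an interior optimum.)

x* = 8, y* = 8

For CES with ρ = -2, MRS = (1/3)·(y/x)^3.
Tangency: set MRS = p_x/p_y = 4/12 = 1/3.
So (y/x)^3 = 1; taking the cube root, y/x = 1, i.e. y = x.
Substitute into the budget 4·x + 12·y = 128: 16·x = 128, so x* = 8 and y* = 8.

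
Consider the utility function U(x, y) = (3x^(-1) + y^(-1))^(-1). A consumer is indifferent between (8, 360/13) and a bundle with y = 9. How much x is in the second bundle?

U depends on (x, y) only through S = 3x^(-1) + y^(-1), so equal utility means equal S. At (8, 360/13): S = 37/90.
With y = 9: 9^(-1) = 1/9, so 3x^(-1) = 37/90 − 1/9 = 0.3, i.e. x^(-1) = 0.1.
Hence x = 1/0.1 = 10.
Check: U(10, 9) = 2.4324.

x = 10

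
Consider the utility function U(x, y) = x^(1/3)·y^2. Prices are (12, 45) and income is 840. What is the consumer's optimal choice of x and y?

x* = 10, y* = 16

MU_x = 1/3·x^(-2/3)·y^2 and MU_y = 2·x^(1/3)·y.
MRS = MU_x/MU_y = (1/6)·y/x.
Tangency: set MRS = p_x/p_y = 12/45 = 4/15.
So (1/6)·y/x = 4/15, i.e. y = 1.6·x.
Substitute into the budget 12·x + 45·y = 840: 84·x = 840, so x* = 10.
Then y* = 1.6·10 = 16.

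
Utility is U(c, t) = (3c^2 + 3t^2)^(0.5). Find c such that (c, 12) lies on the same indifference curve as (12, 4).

U depends on (c, t) only through S = 3c^2 + 3t^2, so equal utility means equal S. At (12, 4): S = 480.
With t = 12: 3·12^2 = 432, so 3c^2 = 480 − 432 = 48, i.e. c^2 = 16.
Hence c = √16 = 4.
Check: U(4, 12) = 21.9089.

c = 4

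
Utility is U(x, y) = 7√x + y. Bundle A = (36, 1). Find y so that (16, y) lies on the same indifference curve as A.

y = 15

U(36, 1) = 43.
Set U(16, y) = 43 and solve.
With x = 16: √16 = 4, so y = 43 − 7·4 = 15.
Check: U(16, 15) = 43.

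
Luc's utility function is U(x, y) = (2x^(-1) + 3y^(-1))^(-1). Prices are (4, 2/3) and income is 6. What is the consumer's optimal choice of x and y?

x* = 1, y* = 3

For CES with ρ = -1, MRS = (2/3)·(y/x)^2.
Tangency: set MRS = p_x/p_y = 4/(2/3) = 6.
So (y/x)^2 = 9; taking the square root, y/x = 3, i.e. y = 3·x.
Substitute into the budget 4·x + (2/3)·y = 6: 6·x = 6, so x* = 1 and y* = 3·1 = 3.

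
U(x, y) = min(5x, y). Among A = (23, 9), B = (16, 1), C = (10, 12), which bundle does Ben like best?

Bundle C

Evaluate utility at each bundle:
U(A) = 9.
U(B) = 1.
U(C) = 12.
Highest utility is C, so C ≻ A ≻ B.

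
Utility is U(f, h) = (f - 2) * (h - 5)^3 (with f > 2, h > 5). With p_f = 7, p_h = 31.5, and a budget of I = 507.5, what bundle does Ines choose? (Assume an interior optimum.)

f* = 14, h* = 13

MU_f = (h−5)^3, MU_h = 3·(f−2)·(h−5)^2.
MRS = (1/3)·(h−5)/(f−2).
Tangency: set MRS = p_f/p_h = 7/31.5 = 2/9.
So (1/3)·(h − 5)/(f − 2) = 2/9, i.e. (h − 5) = (2/3)·(f − 2).
Rewrite the budget in excess-of-subsistence terms: 7·(f − 2) + 31.5·(h − 5) = 507.5 − 7·2 − 31.5·5 = 336.
Substituting, 28·(f − 2) = 336, so f − 2 = 12 and f* = 14.
Then h − 5 = (2/3)·12 = 8, so h* = 13.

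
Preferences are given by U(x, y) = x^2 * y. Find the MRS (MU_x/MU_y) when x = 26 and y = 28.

MU_x = 2·x·y and MU_y = x^2.
MRS = MU_x/MU_y = (2/1)·y/x.
At (26, 28): MRS = 28/13.
So at (26, 28) the consumer would give up 28/13 units of y for one more unit of x.

MRS = 28/13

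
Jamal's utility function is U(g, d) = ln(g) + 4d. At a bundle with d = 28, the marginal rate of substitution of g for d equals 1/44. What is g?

g = 11

MU_g = 1/g, MU_d = 4.
MRS = 1/g ÷ 4.
MRS depends only on g: 0.25/g = 1/44 ⇒ g = 0.25/(1/44) = 11.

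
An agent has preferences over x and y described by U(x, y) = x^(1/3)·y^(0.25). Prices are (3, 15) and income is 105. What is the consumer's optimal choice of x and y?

x* = 20, y* = 3

MU_x = 1/3·x^(-2/3)·y^(0.25) and MU_y = 0.25·x^(1/3)·y^(-0.75).
MRS = MU_x/MU_y = (4/3)·y/x.
Tangency: set MRS = p_x/p_y = 3/15 = 0.2.
So (4/3)·y/x = 0.2, i.e. y = 0.15·x.
Substitute into the budget 3·x + 15·y = 105: 5.25·x = 105, so x* = 20.
Then y* = 0.15·20 = 3.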